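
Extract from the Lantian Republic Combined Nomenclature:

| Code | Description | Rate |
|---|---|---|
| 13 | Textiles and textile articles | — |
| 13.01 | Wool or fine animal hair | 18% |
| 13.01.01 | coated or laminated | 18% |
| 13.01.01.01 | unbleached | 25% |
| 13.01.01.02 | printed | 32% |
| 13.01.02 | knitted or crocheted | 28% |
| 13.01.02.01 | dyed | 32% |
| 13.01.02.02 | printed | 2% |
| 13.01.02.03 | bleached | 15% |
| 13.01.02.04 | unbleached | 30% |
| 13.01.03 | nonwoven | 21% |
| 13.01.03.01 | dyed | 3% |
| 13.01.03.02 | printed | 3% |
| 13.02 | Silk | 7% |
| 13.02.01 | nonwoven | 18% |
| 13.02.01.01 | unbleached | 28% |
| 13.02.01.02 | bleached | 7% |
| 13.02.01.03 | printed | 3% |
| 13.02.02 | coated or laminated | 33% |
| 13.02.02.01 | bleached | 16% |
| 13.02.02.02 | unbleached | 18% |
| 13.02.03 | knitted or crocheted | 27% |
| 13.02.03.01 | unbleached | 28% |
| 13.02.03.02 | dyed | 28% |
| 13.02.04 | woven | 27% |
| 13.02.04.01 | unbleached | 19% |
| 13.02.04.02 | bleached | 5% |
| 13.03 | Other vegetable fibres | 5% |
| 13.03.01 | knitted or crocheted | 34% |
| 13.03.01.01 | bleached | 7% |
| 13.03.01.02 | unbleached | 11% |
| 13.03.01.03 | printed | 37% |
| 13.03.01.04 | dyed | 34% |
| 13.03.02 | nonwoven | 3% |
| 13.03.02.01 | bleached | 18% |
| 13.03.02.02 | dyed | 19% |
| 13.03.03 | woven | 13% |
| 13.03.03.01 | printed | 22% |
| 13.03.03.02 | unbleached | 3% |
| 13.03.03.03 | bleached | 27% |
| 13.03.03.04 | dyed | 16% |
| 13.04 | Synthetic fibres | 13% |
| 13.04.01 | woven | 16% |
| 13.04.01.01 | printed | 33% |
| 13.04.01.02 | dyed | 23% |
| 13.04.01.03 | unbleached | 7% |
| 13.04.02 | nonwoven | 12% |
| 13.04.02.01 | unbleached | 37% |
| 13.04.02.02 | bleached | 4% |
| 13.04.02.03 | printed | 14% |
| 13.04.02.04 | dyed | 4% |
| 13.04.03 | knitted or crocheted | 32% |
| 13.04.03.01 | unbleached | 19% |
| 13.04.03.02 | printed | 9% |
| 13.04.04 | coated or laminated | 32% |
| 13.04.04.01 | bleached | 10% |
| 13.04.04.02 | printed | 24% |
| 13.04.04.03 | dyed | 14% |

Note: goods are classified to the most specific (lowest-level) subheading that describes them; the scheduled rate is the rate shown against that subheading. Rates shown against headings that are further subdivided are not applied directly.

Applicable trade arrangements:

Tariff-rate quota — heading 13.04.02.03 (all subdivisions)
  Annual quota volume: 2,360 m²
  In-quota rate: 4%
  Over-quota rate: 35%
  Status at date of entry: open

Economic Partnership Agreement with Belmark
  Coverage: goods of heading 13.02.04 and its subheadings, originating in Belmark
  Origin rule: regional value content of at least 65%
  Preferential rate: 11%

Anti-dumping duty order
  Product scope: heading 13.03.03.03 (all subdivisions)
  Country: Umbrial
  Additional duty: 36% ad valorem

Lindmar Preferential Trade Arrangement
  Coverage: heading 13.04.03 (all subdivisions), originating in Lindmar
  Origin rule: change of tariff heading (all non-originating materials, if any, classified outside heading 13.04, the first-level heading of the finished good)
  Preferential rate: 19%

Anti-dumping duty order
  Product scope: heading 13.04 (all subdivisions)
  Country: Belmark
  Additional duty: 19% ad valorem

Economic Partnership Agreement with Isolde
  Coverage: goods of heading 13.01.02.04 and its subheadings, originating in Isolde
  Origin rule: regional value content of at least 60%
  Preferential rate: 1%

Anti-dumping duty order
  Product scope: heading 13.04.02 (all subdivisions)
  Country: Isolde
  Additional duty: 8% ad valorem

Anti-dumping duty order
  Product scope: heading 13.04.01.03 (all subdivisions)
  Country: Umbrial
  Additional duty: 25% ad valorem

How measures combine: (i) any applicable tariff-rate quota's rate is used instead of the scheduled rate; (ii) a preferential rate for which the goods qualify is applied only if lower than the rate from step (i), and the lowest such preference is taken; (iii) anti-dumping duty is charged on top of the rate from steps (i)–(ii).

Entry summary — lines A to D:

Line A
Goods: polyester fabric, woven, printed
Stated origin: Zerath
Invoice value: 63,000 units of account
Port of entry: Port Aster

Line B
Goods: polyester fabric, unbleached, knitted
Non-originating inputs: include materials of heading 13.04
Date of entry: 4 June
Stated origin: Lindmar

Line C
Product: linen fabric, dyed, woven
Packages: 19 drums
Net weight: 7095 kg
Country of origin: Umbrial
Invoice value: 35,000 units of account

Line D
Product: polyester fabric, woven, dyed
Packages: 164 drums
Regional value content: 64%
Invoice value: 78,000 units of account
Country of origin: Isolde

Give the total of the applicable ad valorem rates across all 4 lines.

91%

Line A: polyester → 13.04; woven → 13.04.01; printed → 13.04.01.01. Scheduled 33%. No special measure applies. → 33%.
Line B: polyester → 13.04; knitted → 13.04.03; unbleached → 13.04.03.01. Scheduled 19%. Lindmar agreement on 13.04.03: CTH not met. → 19%.
Line C: linen → 13.03; woven → 13.03.03; dyed → 13.03.03.04. Scheduled 16%. No special measure applies. → 16%.
Line D: polyester → 13.04; woven → 13.04.01; dyed → 13.04.01.02. Scheduled 23%. Isolde agreement on 13.01.02.04: 13.04.01.02 not covered. → 23%.
Sum: 33% + 19% + 16% + 23% = 91%.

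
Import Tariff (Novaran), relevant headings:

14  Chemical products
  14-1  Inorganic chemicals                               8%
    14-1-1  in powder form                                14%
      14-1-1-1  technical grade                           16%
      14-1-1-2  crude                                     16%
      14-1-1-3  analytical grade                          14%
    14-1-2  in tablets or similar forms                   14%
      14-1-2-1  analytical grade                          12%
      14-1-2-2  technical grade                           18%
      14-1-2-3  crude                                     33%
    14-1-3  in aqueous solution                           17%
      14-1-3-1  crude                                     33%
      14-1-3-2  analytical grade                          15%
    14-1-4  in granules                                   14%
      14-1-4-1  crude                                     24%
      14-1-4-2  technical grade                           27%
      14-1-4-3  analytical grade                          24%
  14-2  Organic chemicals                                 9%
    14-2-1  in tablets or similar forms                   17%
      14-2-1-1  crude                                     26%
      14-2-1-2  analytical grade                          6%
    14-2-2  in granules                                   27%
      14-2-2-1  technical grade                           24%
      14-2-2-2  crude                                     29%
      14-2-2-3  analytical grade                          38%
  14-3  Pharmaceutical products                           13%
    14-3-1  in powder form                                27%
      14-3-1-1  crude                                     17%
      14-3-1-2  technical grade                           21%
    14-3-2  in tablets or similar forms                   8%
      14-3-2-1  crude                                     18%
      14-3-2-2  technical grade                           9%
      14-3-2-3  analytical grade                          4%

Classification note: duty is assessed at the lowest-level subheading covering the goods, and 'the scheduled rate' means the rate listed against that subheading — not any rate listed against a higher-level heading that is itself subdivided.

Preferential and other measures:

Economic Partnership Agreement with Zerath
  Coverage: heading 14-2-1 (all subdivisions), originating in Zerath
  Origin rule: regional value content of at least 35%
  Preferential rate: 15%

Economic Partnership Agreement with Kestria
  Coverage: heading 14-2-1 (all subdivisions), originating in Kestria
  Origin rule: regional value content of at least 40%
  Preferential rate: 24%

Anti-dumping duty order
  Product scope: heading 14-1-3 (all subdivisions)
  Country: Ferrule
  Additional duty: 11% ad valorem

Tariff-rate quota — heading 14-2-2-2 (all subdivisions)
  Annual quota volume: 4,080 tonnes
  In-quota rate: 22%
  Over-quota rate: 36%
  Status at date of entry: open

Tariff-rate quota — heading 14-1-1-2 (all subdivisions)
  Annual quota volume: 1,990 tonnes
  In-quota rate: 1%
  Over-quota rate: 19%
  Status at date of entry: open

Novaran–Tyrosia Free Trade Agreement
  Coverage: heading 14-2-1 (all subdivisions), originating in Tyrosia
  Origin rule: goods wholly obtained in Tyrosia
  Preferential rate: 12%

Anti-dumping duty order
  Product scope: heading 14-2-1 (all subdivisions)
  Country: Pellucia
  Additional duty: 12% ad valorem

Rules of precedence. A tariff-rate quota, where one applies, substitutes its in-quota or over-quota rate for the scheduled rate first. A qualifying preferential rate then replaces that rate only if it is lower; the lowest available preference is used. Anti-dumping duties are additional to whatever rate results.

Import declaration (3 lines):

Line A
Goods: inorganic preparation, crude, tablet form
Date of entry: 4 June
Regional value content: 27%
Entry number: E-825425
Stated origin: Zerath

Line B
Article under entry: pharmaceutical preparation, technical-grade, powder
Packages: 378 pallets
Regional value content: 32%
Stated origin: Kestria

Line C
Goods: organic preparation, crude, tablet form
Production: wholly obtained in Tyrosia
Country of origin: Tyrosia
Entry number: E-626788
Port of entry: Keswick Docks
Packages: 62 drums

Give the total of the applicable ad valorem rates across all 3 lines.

Line A: inorganic → 14-1; tablet form → 14-1-2; crude → 14-1-2-3. Scheduled 33%. Zerath agreement on 14-2-1: 14-1-2-3 not covered. → 33%.
Line B: pharmaceutical → 14-3; powder → 14-3-1; technical-grade → 14-3-1-2. Scheduled 21%. Kestria agreement on 14-2-1: 14-3-1-2 not covered. → 21%.
Line C: organic → 14-2; tablet form → 14-2-1; crude → 14-2-1-1. Scheduled 26%. Tyrosia agreement on 14-2-1: wholly obtained → 12% available; preferential 12%. → 12%.
Sum: 33% + 21% + 12% = 66%.

66%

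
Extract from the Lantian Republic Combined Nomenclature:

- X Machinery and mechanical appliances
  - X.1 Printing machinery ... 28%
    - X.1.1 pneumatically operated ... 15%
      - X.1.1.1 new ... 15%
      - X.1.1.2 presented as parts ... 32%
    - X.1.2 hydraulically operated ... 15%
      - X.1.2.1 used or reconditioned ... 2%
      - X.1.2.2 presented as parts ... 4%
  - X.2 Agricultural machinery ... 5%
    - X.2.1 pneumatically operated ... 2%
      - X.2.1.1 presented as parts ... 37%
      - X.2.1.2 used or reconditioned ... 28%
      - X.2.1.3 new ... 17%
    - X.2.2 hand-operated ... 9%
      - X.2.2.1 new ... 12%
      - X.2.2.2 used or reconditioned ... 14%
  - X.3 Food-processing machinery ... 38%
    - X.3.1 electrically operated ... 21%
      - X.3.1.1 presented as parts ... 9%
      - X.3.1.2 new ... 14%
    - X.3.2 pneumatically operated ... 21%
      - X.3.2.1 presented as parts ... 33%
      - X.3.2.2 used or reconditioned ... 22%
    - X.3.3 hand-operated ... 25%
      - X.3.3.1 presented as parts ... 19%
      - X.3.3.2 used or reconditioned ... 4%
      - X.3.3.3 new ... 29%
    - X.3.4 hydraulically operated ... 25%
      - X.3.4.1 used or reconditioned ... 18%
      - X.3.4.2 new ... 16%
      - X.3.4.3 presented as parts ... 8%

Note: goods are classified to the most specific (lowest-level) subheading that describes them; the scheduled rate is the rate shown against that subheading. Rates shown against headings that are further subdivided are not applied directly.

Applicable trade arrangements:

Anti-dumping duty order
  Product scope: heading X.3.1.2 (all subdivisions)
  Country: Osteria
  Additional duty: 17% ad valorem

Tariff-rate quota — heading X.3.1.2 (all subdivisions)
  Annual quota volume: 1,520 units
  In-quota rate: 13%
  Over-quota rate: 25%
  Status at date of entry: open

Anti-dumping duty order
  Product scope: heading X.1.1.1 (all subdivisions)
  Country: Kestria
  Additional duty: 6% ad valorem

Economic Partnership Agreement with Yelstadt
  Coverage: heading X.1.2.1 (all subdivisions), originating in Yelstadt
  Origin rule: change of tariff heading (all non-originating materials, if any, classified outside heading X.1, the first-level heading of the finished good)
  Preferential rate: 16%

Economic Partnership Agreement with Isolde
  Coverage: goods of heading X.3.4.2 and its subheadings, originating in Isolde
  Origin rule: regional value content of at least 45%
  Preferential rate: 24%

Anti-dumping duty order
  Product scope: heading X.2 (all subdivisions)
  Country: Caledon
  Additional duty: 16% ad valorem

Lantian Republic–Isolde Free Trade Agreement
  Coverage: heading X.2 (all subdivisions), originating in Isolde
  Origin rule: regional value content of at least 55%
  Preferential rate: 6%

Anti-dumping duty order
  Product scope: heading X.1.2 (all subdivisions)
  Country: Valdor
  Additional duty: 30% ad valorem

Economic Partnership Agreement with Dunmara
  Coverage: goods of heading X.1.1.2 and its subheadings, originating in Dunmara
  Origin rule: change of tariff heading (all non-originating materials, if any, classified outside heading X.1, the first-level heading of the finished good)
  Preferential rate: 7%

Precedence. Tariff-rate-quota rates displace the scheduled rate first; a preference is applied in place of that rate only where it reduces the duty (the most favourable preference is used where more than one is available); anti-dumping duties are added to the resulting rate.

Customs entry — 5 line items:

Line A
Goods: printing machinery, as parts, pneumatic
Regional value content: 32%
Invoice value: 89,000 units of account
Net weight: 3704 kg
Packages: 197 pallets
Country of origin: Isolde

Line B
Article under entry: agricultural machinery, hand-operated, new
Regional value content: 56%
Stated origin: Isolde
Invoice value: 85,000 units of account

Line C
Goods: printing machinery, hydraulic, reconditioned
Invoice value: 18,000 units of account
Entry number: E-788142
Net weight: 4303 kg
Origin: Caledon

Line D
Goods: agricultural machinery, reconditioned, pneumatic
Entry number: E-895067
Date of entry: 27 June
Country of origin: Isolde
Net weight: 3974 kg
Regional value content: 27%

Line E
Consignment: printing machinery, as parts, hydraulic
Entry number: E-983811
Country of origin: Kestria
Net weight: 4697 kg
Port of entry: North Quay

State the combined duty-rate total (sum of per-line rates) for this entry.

72%

Line A: printing → X.1; pneumatic → X.1.1; as parts → X.1.1.2. Scheduled 32%. Isolde agreement on X.3.4.2: X.1.1.2 not covered; Isolde agreement on X.2: X.1.1.2 not covered. → 32%.
Line B: agricultural → X.2; hand-operated → X.2.2; new → X.2.2.1. Scheduled 12%. Isolde agreement on X.3.4.2: X.2.2.1 not covered; Isolde agreement on X.2: RVC ≥ 55% → 6% available; preferential 6%. → 6%.
Line C: printing → X.1; hydraulic → X.1.2; reconditioned → X.1.2.1. Scheduled 2%. No special measure applies. → 2%.
Line D: agricultural → X.2; pneumatic → X.2.1; reconditioned → X.2.1.2. Scheduled 28%. Isolde agreement on X.3.4.2: X.2.1.2 not covered; Isolde agreement on X.2: RVC < 55%. → 28%.
Line E: printing → X.1; hydraulic → X.1.2; as parts → X.1.2.2. Scheduled 4%. No special measure applies. → 4%.
Sum: 32% + 6% + 2% + 28% + 4% = 72%.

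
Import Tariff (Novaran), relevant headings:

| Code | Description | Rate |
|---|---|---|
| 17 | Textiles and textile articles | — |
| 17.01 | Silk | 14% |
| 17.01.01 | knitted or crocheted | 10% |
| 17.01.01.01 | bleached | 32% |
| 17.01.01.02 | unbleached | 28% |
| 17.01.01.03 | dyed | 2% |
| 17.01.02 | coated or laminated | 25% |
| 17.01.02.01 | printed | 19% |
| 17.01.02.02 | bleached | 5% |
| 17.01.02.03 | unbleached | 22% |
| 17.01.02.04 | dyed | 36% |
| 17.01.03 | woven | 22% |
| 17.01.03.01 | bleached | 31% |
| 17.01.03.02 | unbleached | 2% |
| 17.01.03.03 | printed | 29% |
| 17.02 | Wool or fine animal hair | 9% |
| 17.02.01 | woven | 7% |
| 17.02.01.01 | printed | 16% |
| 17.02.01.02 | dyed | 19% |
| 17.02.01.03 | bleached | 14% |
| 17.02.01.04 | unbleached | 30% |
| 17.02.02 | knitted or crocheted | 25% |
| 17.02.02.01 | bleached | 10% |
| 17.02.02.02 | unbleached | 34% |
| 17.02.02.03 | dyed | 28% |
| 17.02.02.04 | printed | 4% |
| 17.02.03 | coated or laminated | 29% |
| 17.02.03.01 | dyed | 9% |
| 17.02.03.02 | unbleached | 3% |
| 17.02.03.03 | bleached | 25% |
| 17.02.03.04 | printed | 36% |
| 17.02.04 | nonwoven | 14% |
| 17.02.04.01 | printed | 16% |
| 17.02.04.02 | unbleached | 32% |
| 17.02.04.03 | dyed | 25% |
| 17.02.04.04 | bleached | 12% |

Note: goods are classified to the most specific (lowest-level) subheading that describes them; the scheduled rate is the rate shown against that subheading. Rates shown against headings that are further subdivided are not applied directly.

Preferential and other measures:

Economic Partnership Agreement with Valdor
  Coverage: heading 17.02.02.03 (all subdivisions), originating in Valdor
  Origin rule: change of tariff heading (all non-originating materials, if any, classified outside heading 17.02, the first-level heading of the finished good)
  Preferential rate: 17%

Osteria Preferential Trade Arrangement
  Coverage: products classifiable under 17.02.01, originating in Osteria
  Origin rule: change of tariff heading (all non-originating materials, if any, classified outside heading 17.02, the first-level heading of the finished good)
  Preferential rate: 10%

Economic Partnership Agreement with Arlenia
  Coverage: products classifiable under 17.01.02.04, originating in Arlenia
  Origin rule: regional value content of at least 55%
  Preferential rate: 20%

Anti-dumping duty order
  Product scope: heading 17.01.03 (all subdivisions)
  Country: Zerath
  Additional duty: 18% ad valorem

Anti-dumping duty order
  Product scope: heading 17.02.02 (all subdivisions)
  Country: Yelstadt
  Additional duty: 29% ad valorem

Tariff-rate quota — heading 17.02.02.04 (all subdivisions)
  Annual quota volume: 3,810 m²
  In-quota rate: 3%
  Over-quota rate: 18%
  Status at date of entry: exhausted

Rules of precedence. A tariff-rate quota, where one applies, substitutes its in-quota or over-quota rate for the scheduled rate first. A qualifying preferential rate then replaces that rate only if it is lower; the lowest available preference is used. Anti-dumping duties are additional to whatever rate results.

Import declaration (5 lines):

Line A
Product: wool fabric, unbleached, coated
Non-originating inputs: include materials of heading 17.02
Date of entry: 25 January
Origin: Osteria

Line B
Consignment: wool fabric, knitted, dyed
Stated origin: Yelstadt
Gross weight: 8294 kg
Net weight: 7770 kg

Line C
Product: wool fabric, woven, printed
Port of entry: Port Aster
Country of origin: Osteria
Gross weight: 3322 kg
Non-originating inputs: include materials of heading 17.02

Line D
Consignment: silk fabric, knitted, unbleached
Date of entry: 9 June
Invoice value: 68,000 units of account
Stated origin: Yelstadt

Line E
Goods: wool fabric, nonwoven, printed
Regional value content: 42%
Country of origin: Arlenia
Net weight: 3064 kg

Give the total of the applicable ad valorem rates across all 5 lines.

Line A: wool → 17.02; coated → 17.02.03; unbleached → 17.02.03.02. Scheduled 3%. Osteria agreement on 17.02.01: 17.02.03.02 not covered. → 3%.
Line B: wool → 17.02; knitted → 17.02.02; dyed → 17.02.02.03. Scheduled 28%. anti-dumping (Yelstadt, 17.02.02): +29%; total 28% + 29% = 57%. → 57%.
Line C: wool → 17.02; woven → 17.02.01; printed → 17.02.01.01. Scheduled 16%. Osteria agreement on 17.02.01: CTH not met. → 16%.
Line D: silk → 17.01; knitted → 17.01.01; unbleached → 17.01.01.02. Scheduled 28%. No special measure applies. → 28%.
Line E: wool → 17.02; nonwoven → 17.02.04; printed → 17.02.04.01. Scheduled 16%. Arlenia agreement on 17.01.02.04: 17.02.04.01 not covered. → 16%.
Sum: 3% + 57% + 16% + 28% + 16% = 120%.

120%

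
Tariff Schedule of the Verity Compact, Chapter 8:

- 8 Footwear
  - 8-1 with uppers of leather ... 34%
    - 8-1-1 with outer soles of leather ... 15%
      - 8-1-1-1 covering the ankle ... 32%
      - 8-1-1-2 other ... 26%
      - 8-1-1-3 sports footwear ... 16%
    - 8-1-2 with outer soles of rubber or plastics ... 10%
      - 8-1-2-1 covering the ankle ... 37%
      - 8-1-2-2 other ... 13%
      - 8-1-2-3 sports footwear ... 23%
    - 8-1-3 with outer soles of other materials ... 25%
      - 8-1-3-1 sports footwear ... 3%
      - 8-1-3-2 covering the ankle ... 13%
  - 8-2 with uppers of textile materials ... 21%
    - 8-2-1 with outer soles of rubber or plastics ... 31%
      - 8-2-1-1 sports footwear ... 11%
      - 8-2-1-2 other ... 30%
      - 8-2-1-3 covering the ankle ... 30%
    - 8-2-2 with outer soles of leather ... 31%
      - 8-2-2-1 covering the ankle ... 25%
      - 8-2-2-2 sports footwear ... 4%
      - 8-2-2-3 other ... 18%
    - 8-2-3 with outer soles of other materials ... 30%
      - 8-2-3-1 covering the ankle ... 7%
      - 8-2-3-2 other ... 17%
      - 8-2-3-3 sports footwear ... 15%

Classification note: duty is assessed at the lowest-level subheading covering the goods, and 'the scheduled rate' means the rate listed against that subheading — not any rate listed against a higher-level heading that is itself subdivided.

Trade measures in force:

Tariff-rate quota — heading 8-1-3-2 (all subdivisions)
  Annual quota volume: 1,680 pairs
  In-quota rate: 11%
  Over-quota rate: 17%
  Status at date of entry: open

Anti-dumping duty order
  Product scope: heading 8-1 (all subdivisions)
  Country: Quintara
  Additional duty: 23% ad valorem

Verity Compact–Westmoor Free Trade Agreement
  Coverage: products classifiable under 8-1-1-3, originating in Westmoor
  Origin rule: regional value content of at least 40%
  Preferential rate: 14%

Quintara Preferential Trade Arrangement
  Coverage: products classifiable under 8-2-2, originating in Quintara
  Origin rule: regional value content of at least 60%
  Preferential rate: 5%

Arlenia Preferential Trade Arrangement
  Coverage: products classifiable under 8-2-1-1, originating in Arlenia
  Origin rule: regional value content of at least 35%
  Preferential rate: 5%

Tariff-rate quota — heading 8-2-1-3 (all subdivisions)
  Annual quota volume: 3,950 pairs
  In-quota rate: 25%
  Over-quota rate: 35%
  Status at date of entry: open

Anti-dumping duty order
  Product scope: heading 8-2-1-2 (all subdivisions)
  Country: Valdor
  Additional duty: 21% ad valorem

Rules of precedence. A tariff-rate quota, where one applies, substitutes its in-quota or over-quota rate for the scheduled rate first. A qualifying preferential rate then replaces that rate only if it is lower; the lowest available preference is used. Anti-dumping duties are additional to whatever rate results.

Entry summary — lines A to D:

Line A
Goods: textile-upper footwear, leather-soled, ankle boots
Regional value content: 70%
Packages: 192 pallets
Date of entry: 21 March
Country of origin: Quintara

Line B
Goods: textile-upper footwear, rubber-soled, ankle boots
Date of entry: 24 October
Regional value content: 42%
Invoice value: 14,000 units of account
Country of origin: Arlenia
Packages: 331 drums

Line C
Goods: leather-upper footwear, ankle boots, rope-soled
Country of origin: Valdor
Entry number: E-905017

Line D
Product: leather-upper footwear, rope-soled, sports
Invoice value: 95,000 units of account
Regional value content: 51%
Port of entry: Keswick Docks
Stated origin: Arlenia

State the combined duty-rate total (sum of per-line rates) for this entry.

44%

Line A: textile-upper → 8-2; leather-soled → 8-2-2; ankle boots → 8-2-2-1. Scheduled 25%. Quintara agreement on 8-2-2: RVC ≥ 60% → 5% available; preferential 5%. → 5%.
Line B: textile-upper → 8-2; rubber-soled → 8-2-1; ankle boots → 8-2-1-3. Scheduled 30%. quota on 8-2-1-3 open → in-quota 25%; Arlenia agreement on 8-2-1-1: 8-2-1-3 not covered. → 25%.
Line C: leather-upper → 8-1; rope-soled → 8-1-3; ankle boots → 8-1-3-2. Scheduled 13%. quota on 8-1-3-2 open → in-quota 11%. → 11%.
Line D: leather-upper → 8-1; rope-soled → 8-1-3; sports → 8-1-3-1. Scheduled 3%. Arlenia agreement on 8-2-1-1: 8-1-3-1 not covered. → 3%.
Sum: 5% + 25% + 11% + 3% = 44%.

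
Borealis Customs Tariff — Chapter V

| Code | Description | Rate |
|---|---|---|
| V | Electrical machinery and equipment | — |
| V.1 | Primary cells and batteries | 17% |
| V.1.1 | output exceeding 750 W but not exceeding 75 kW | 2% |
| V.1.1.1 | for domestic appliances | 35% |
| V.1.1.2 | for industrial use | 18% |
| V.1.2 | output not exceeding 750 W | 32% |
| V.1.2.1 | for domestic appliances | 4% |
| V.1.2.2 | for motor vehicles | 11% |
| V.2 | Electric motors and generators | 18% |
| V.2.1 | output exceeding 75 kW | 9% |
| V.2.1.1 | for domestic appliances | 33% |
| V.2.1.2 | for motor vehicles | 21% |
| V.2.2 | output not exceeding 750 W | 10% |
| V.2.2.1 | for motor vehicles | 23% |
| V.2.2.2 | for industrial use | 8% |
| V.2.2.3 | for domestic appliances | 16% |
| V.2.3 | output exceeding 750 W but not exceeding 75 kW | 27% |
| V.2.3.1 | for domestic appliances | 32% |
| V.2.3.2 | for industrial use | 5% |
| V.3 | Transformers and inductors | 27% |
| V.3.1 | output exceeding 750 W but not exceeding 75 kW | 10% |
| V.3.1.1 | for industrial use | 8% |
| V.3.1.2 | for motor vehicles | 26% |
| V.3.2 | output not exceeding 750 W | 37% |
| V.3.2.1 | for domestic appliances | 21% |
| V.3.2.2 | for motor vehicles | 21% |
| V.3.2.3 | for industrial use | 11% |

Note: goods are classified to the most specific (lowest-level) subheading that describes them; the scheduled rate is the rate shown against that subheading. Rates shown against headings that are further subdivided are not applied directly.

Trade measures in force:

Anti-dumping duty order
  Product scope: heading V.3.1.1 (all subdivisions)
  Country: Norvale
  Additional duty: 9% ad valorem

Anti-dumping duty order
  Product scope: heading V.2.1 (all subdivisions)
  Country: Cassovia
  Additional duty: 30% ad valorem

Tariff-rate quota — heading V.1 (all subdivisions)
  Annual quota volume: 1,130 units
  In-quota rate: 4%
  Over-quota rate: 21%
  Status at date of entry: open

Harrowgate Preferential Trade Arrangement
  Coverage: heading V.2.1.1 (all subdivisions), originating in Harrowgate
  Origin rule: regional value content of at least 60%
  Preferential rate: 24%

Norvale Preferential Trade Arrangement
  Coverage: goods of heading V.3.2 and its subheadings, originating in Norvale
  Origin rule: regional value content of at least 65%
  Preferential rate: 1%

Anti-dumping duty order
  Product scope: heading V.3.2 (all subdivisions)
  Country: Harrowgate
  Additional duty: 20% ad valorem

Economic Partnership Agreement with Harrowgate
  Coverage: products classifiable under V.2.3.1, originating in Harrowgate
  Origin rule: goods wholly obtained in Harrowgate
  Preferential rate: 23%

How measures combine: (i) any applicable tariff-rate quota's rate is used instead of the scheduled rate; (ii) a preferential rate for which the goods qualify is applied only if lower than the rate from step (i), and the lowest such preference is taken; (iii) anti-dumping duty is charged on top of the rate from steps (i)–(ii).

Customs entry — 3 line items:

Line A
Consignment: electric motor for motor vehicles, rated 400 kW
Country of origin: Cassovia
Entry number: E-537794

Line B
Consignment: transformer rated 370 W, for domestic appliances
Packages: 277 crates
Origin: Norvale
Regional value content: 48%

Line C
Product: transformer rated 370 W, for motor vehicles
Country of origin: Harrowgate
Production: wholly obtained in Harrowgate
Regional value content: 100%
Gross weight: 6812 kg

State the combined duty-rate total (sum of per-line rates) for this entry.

113%

Line A: electric motor → V.2; rated 400 kW → V.2.1; for motor vehicles → V.2.1.2. Scheduled 21%. anti-dumping (Cassovia, V.2.1): +30%; total 21% + 30% = 51%. → 51%.
Line B: transformer → V.3; rated 370 W → V.3.2; for domestic appliances → V.3.2.1. Scheduled 21%. Norvale agreement on V.3.2: RVC < 65%. → 21%.
Line C: transformer → V.3; rated 370 W → V.3.2; for motor vehicles → V.3.2.2. Scheduled 21%. Harrowgate agreement on V.2.1.1: V.3.2.2 not covered; Harrowgate agreement on V.2.3.1: V.3.2.2 not covered; anti-dumping (Harrowgate, V.3.2): +20%; total 21% + 20% = 41%. → 41%.
Sum: 51% + 21% + 41% = 113%.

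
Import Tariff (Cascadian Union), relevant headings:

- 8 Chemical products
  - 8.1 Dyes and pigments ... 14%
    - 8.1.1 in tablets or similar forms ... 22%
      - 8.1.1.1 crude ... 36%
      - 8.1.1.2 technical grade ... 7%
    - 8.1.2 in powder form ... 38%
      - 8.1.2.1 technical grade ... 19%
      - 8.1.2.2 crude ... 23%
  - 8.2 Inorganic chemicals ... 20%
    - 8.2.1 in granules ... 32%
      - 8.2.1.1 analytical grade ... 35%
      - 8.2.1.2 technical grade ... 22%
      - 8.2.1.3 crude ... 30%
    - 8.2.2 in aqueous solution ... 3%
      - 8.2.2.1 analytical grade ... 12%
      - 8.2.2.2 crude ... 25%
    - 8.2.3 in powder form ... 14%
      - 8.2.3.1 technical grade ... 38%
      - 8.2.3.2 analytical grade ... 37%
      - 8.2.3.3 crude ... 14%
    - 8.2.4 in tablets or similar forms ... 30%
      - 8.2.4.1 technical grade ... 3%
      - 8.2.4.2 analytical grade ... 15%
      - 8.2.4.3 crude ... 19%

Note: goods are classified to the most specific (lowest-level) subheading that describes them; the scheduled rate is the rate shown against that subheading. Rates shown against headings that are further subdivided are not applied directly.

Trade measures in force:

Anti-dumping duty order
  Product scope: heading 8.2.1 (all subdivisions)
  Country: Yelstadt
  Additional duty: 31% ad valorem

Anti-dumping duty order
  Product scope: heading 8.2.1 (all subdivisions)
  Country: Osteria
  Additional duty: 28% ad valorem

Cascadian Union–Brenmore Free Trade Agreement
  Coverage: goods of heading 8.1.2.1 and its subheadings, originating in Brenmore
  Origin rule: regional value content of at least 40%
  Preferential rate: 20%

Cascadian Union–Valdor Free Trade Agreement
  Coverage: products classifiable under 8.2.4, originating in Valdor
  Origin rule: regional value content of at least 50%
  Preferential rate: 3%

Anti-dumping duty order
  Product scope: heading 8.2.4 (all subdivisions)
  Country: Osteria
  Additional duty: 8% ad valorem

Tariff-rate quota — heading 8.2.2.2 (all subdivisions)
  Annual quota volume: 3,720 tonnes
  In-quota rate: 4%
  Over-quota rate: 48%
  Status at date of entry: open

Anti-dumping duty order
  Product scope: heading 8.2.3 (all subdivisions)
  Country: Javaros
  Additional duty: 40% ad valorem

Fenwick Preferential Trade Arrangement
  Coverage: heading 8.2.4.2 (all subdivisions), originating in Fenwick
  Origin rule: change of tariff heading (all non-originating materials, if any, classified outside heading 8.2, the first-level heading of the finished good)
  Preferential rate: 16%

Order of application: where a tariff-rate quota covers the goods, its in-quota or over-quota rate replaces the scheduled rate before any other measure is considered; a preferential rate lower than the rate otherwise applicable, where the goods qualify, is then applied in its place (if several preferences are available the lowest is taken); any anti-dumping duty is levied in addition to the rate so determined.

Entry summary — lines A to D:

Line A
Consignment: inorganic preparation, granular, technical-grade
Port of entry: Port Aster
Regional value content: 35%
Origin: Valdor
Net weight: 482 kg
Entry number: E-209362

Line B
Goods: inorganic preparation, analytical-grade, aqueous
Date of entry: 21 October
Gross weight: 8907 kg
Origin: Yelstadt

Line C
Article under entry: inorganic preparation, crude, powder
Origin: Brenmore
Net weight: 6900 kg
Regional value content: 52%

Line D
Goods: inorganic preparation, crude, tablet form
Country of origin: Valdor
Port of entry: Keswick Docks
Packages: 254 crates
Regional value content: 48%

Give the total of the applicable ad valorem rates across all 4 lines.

67%

Line A: inorganic → 8.2; granular → 8.2.1; technical-grade → 8.2.1.2. Scheduled 22%. Valdor agreement on 8.2.4: 8.2.1.2 not covered. → 22%.
Line B: inorganic → 8.2; aqueous → 8.2.2; analytical-grade → 8.2.2.1. Scheduled 12%. No special measure applies. → 12%.
Line C: inorganic → 8.2; powder → 8.2.3; crude → 8.2.3.3. Scheduled 14%. Brenmore agreement on 8.1.2.1: 8.2.3.3 not covered. → 14%.
Line D: inorganic → 8.2; tablet form → 8.2.4; crude → 8.2.4.3. Scheduled 19%. Valdor agreement on 8.2.4: RVC < 50%. → 19%.
Sum: 22% + 12% + 14% + 19% = 67%.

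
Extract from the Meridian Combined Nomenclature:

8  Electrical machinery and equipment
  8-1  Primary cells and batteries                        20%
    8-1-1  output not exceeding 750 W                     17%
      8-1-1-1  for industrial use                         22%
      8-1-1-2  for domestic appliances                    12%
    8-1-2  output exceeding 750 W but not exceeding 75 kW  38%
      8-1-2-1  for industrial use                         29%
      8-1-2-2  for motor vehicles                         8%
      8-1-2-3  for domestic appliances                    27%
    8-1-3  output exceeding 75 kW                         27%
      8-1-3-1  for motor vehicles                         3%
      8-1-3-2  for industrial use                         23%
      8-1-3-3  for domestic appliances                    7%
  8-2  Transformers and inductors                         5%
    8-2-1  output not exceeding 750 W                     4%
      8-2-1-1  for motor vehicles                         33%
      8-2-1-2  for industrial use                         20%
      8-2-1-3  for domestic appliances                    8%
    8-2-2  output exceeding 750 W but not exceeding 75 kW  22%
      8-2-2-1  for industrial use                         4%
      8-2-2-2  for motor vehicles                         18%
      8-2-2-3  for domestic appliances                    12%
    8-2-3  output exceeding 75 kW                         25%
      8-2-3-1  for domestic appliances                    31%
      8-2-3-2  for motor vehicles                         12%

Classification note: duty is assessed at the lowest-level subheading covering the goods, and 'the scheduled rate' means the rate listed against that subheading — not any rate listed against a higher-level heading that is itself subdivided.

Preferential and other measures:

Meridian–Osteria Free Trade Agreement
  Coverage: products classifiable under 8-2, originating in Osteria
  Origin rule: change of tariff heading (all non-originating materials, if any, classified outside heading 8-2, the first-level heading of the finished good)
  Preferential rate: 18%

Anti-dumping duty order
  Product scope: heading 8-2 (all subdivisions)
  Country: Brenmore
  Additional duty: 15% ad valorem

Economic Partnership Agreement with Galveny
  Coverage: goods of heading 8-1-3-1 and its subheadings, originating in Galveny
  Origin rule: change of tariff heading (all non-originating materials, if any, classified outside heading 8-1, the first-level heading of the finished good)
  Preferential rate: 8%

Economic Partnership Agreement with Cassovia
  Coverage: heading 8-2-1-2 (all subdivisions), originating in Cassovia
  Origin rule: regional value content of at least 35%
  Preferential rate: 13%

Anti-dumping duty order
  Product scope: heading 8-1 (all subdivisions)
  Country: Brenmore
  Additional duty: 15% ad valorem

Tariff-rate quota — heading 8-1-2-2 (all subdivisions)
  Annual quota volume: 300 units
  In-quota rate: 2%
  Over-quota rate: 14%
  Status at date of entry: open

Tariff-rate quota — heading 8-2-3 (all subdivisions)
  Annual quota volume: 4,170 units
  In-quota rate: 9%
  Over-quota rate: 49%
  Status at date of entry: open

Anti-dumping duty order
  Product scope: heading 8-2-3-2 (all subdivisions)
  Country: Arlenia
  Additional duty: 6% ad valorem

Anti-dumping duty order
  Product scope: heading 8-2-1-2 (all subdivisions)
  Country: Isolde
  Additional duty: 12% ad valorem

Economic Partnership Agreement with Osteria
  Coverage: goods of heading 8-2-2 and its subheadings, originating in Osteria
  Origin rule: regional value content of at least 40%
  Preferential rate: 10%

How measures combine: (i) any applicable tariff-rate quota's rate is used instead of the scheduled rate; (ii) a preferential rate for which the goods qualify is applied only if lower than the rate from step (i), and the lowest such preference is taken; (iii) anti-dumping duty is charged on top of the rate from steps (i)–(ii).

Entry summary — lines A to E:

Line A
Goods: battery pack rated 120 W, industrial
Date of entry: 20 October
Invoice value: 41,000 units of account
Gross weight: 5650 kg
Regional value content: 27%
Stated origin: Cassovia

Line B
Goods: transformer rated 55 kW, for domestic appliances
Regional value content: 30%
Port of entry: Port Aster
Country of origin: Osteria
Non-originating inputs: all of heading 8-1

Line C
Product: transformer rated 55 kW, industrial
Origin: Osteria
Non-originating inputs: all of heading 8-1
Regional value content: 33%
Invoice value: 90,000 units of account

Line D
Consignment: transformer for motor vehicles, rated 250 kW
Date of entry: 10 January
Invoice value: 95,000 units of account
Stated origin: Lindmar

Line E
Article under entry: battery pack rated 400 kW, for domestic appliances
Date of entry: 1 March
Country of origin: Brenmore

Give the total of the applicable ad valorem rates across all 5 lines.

Line A: battery pack → 8-1; rated 120 W → 8-1-1; industrial → 8-1-1-1. Scheduled 22%. Cassovia agreement on 8-2-1-2: 8-1-1-1 not covered. → 22%.
Line B: transformer → 8-2; rated 55 kW → 8-2-2; for domestic appliances → 8-2-2-3. Scheduled 12%. Osteria agreement on 8-2: CTH met → 18% available; Osteria agreement on 8-2-2: RVC < 40%; preference 18% not lower than 12% → no reduction. → 12%.
Line C: transformer → 8-2; rated 55 kW → 8-2-2; industrial → 8-2-2-1. Scheduled 4%. Osteria agreement on 8-2: CTH met → 18% available; Osteria agreement on 8-2-2: RVC < 40%; preference 18% not lower than 4% → no reduction. → 4%.
Line D: transformer → 8-2; rated 250 kW → 8-2-3; for motor vehicles → 8-2-3-2. Scheduled 12%. quota on 8-2-3 open → in-quota 9%. → 9%.
Line E: battery pack → 8-1; rated 400 kW → 8-1-3; for domestic appliances → 8-1-3-3. Scheduled 7%. anti-dumping (Brenmore, 8-1): +15%; total 7% + 15% = 22%. → 22%.
Sum: 22% + 12% + 4% + 9% + 22% = 69%.

69%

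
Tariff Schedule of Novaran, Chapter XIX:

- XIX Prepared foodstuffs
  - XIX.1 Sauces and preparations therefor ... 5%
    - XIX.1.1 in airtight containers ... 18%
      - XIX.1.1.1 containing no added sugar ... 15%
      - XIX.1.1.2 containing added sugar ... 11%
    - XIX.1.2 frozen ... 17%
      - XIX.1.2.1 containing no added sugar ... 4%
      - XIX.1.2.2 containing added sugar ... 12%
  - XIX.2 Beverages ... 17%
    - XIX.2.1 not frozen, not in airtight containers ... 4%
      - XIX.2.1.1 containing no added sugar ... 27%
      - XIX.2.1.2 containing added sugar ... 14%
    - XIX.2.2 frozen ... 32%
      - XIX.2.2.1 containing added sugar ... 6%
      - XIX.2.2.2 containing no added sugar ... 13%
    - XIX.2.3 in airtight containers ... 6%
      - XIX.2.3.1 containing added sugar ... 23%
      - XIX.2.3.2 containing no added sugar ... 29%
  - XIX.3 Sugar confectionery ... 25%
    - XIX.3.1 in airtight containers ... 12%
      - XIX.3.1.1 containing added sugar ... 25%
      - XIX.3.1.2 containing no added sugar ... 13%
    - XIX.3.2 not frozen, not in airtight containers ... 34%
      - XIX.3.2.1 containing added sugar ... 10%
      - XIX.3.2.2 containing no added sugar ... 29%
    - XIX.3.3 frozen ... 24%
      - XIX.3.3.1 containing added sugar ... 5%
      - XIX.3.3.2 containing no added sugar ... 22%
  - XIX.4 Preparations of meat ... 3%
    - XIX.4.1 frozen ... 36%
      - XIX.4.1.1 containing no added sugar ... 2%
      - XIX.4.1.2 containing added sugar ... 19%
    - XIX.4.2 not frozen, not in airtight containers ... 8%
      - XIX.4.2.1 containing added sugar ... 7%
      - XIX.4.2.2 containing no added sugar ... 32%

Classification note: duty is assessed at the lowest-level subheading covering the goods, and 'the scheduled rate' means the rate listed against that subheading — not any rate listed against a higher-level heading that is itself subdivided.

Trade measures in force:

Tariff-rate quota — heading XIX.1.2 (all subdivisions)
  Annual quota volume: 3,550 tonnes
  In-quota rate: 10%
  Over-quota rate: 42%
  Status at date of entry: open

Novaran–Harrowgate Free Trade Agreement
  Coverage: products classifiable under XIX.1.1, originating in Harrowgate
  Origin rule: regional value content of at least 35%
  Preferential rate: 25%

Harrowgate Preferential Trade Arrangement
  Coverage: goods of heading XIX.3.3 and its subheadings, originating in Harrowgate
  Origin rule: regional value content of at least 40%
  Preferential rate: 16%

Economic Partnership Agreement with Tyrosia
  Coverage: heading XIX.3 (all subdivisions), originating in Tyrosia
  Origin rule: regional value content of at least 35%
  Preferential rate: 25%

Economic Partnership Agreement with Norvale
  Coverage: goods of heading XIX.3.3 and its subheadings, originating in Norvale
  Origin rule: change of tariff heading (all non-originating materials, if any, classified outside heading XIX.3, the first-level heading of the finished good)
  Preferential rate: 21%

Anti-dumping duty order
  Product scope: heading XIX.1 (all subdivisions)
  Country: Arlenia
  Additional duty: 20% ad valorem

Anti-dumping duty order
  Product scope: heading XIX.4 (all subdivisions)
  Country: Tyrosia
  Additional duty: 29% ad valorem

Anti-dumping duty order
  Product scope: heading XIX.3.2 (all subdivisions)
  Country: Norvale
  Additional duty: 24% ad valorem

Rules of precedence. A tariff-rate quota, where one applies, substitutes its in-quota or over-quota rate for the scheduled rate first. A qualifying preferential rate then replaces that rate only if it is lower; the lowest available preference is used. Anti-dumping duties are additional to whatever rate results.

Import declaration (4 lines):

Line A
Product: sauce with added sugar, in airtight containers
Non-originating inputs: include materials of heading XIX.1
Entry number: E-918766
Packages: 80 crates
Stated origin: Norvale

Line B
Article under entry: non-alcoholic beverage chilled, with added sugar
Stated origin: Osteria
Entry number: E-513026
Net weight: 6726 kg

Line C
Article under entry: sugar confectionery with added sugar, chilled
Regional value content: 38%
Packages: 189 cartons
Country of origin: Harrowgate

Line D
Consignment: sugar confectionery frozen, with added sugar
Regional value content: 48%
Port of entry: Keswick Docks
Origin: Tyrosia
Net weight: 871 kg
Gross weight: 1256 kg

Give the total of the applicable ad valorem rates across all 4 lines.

40%

Line A: sauce → XIX.1; in airtight containers → XIX.1.1; with added sugar → XIX.1.1.2. Scheduled 11%. Norvale agreement on XIX.3.3: XIX.1.1.2 not covered. → 11%.
Line B: non-alcoholic beverage → XIX.2; chilled → XIX.2.1; with added sugar → XIX.2.1.2. Scheduled 14%. No special measure applies. → 14%.
Line C: sugar confectionery → XIX.3; chilled → XIX.3.2; with added sugar → XIX.3.2.1. Scheduled 10%. Harrowgate agreement on XIX.1.1: XIX.3.2.1 not covered; Harrowgate agreement on XIX.3.3: XIX.3.2.1 not covered. → 10%.
Line D: sugar confectionery → XIX.3; frozen → XIX.3.3; with added sugar → XIX.3.3.1. Scheduled 5%. Tyrosia agreement on XIX.3: RVC ≥ 35% → 25% available; preference 25% not lower than 5% → no reduction. → 5%.
Sum: 11% + 14% + 10% + 5% = 40%.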